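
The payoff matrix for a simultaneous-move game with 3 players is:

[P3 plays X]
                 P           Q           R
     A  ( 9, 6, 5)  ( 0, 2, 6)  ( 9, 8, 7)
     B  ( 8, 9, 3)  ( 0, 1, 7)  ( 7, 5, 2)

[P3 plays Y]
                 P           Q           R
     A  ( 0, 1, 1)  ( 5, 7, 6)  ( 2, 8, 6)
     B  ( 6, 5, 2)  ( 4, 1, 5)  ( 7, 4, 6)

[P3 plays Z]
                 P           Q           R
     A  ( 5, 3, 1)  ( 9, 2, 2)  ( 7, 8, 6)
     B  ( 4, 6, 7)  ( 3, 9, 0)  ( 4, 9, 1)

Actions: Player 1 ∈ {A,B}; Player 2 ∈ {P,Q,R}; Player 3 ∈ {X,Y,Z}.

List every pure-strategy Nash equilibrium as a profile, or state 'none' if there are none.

(A,P,X): not NE [P2→R gives 8>6]
(A,P,Y): not NE [P1→B gives 6>0; P2→R gives 8>1; P3→X gives 5>1]
(A,P,Z): not NE [P2→R gives 8>3; P3→X gives 5>1]
(A,Q,X): not NE [P2→R gives 8>2]
(A,Q,Y): not NE [P2→R gives 8>7]
(A,Q,Z): not NE [P2→R gives 8>2; P3→Y gives 6>2]
(A,R,X): NE
(A,R,Y): not NE [P1→B gives 7>2; P3→X gives 7>6]
(A,R,Z): not NE [P3→X gives 7>6]
(B,P,X): not NE [P1→A gives 9>8; P3→Z gives 7>3]
(B,P,Y): not NE [P3→Z gives 7>2]
(B,P,Z): not NE [P1→A gives 5>4; P2→R gives 9>6]
(B,Q,X): not NE [P2→P gives 9>1]
(B,Q,Y): not NE [P1→A gives 5>4; P2→P gives 5>1; P3→X gives 7>5]
(B,Q,Z): not NE [P1→A gives 9>3; P3→X gives 7>0]
(B,R,X): not NE [P1→A gives 9>7; P2→P gives 9>5; P3→Y gives 6>2]
(B,R,Y): not NE [P2→P gives 5>4]
(B,R,Z): not NE [P1→A gives 7>4; P3→Y gives 6>1]

Nash profiles: (A,R,X)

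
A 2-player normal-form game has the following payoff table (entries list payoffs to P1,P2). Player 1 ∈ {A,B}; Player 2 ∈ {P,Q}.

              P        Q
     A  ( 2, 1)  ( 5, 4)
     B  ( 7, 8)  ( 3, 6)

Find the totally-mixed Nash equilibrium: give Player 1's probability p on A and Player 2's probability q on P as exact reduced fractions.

p=2/5, q=2/7

P1 indiff ⇒ q·2+(1-q)·5 = q·7+(1-q)·3 ⇒ q(-5) = (1-q)(-2) ⇒ q = 2/7
P2 indiff ⇒ p·1+(1-p)·8 = p·4+(1-p)·6 ⇒ p(-3) = (1-p)(-2) ⇒ p = 2/5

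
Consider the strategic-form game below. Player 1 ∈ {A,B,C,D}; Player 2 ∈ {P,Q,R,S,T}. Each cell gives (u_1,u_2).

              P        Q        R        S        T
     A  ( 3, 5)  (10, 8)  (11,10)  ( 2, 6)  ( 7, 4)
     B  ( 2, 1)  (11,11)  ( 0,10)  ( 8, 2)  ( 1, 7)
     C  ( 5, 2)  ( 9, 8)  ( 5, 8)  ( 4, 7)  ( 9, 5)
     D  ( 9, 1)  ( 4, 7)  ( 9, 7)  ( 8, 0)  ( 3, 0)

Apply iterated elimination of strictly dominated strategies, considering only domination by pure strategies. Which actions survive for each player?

Remaining: P1:{A,B} P2:{Q,R}

P2 drop P (Q beats it: A:8>5 B:11>1 C:8>2 D:7>1)
P2 drop S (Q beats it: A:8>6 B:11>2 C:8>7 D:7>0)
P1 drop D (A beats it: Q:10>4 R:11>9 T:7>3)
P2 drop T (Q beats it: A:8>4 B:11>7 C:8>5)
P1 drop C (A beats it: Q:10>9 R:11>5)
P1→{A,B} P2→{Q,R}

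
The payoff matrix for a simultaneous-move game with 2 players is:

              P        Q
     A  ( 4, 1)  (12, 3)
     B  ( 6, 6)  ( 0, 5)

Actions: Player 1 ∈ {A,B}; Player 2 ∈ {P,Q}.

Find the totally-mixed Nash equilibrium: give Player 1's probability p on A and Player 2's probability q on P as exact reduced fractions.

P1 mixes 1/3 on A; P2 mixes 6/7 on P

P1 indiff ⇒ q·4+(1-q)·12 = q·6+(1-q)·0 ⇒ q(-2) = (1-q)(-12) ⇒ q = 6/7
P2 indiff ⇒ p·1+(1-p)·6 = p·3+(1-p)·5 ⇒ p(-2) = (1-p)(-1) ⇒ p = 1/3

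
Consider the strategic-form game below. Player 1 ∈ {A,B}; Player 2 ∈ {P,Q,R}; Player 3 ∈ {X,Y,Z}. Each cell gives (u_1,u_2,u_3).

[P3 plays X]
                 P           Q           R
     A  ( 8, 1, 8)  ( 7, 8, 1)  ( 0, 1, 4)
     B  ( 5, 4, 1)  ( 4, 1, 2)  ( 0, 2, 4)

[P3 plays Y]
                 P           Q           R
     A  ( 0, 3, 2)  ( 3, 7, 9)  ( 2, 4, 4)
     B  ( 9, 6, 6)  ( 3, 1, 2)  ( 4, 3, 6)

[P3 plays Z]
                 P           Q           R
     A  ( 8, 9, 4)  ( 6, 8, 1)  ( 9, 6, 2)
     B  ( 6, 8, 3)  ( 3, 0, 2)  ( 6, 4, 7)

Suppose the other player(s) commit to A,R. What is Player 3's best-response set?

BR_3 = {X,Y}

u_3(X vs A,R) = 4
u_3(Y vs A,R) = 4
u_3(Z vs A,R) = 2
max payoff 4 at {X,Y}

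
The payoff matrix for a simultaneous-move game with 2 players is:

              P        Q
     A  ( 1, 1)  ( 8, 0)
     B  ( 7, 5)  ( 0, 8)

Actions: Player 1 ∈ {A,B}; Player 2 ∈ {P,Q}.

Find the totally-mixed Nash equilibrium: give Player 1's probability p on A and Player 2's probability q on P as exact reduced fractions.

(p,q) = (3/4, 4/7)

P1 indiff ⇒ q·1+(1-q)·8 = q·7+(1-q)·0 ⇒ q(-6) = (1-q)(-8) ⇒ q = 4/7
P2 indiff ⇒ p·1+(1-p)·5 = p·0+(1-p)·8 ⇒ p(1) = (1-p)(3) ⇒ p = 3/4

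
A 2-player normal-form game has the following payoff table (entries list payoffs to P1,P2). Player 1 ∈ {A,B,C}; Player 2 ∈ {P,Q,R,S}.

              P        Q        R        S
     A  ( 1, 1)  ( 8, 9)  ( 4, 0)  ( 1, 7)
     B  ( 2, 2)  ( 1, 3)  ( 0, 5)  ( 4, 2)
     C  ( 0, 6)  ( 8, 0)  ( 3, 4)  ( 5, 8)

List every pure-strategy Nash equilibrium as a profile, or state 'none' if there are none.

(A,P): not NE [P1→B gives 2>1; P2→Q gives 9>1]
(A,Q): NE
(A,R): not NE [P2→Q gives 9>0]
(A,S): not NE [P1→C gives 5>1; P2→Q gives 9>7]
(B,P): not NE [P2→R gives 5>2]
(B,Q): not NE [P1→C gives 8>1; P2→R gives 5>3]
(B,R): not NE [P1→A gives 4>0]
(B,S): not NE [P1→C gives 5>4; P2→R gives 5>2]
(C,P): not NE [P1→B gives 2>0; P2→S gives 8>6]
(C,Q): not NE [P2→S gives 8>0]
(C,R): not NE [P1→A gives 4>3; P2→S gives 8>4]
(C,S): NE

Nash profiles: (A,Q), (C,S)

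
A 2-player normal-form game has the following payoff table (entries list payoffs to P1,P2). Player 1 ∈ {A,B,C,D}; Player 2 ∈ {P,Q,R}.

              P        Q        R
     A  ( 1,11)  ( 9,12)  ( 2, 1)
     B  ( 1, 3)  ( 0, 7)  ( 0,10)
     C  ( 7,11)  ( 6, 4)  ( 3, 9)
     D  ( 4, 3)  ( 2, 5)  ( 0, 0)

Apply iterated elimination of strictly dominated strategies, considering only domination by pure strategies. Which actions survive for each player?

IESDS → P1:{A,C} P2:{P,Q}

P1 drop B (C beats it: P:7>1 Q:6>0 R:3>0)
P1 drop D (C beats it: P:7>4 Q:6>2 R:3>0)
P2 drop R (P beats it: A:11>1 C:11>9)
P1→{A,C} P2→{P,Q}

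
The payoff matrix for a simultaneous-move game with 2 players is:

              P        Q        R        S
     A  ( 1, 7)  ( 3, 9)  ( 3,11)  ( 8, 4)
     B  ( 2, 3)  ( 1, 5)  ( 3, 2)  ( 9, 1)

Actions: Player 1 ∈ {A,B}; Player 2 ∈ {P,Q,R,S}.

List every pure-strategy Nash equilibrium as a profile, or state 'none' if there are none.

PSNE = {(A,R)}

(A,P): not NE [P1→B gives 2>1; P2→R gives 11>7]
(A,Q): not NE [P2→R gives 11>9]
(A,R): NE
(A,S): not NE [P1→B gives 9>8; P2→R gives 11>4]
(B,P): not NE [P2→Q gives 5>3]
(B,Q): not NE [P1→A gives 3>1]
(B,R): not NE [P2→Q gives 5>2]
(B,S): not NE [P2→Q gives 5>1]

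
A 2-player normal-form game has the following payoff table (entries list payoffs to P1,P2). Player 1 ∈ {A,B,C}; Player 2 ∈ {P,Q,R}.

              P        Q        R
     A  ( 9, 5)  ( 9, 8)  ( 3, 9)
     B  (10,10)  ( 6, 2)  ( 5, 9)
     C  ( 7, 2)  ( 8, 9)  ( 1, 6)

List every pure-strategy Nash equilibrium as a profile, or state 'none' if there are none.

(A,P): not NE [P1→B gives 10>9; P2→R gives 9>5]
(A,Q): not NE [P2→R gives 9>8]
(A,R): not NE [P1→B gives 5>3]
(B,P): NE
(B,Q): not NE [P1→A gives 9>6; P2→P gives 10>2]
(B,R): not NE [P2→P gives 10>9]
(C,P): not NE [P1→B gives 10>7; P2→Q gives 9>2]
(C,Q): not NE [P1→A gives 9>8]
(C,R): not NE [P1→B gives 5>1; P2→Q gives 9>6]

Nash profiles: (B,P)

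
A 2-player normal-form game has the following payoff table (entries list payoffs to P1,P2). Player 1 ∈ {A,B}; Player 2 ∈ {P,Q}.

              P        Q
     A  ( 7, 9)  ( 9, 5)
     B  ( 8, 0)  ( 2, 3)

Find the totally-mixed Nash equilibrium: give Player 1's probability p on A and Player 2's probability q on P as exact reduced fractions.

P1 mixes 3/7 on A; P2 mixes 7/8 on P

P1 indiff ⇒ q·7+(1-q)·9 = q·8+(1-q)·2 ⇒ q(-1) = (1-q)(-7) ⇒ q = 7/8
P2 indiff ⇒ p·9+(1-p)·0 = p·5+(1-p)·3 ⇒ p(4) = (1-p)(3) ⇒ p = 3/7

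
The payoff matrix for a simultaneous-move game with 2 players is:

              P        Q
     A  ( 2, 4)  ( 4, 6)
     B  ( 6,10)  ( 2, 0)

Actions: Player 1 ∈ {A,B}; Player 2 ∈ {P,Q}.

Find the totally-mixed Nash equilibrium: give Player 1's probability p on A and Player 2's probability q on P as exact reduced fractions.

(p,q) = (5/6, 1/3)

P1 indiff ⇒ q·2+(1-q)·4 = q·6+(1-q)·2 ⇒ q(-4) = (1-q)(-2) ⇒ q = 1/3
P2 indiff ⇒ p·4+(1-p)·10 = p·6+(1-p)·0 ⇒ p(-2) = (1-p)(-10) ⇒ p = 5/6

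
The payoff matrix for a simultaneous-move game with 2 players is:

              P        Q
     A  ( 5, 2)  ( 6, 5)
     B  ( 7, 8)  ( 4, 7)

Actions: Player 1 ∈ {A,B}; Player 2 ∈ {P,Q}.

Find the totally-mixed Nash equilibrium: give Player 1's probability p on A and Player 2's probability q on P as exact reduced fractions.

(p,q) = (1/4, 1/2)

P1 indiff ⇒ q·5+(1-q)·6 = q·7+(1-q)·4 ⇒ q(-2) = (1-q)(-2) ⇒ q = 1/2
P2 indiff ⇒ p·2+(1-p)·8 = p·5+(1-p)·7 ⇒ p(-3) = (1-p)(-1) ⇒ p = 1/4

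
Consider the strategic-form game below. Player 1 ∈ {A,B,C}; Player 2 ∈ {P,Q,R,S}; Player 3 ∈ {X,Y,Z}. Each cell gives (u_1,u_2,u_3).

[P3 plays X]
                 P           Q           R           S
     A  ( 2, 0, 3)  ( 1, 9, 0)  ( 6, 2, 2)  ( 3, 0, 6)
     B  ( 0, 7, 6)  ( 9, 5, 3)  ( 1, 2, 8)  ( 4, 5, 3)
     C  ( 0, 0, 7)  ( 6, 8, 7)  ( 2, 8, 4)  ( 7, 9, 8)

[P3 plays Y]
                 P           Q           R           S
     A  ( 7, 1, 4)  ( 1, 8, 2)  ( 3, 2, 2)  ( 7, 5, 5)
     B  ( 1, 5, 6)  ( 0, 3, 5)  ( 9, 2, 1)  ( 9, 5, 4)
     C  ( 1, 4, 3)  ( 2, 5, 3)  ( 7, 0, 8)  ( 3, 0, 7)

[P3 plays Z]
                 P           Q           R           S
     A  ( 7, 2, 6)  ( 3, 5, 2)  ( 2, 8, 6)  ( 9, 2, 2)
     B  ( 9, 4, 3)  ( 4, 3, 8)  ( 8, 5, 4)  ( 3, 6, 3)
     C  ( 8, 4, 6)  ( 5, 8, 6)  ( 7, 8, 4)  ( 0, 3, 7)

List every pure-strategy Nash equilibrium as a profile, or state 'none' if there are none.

(A,P,X): not NE [P2→Q gives 9>0; P3→Z gives 6>3]
(A,P,Y): not NE [P2→Q gives 8>1; P3→Z gives 6>4]
(A,P,Z): not NE [P1→B gives 9>7; P2→R gives 8>2]
(A,Q,X): not NE [P1→B gives 9>1; P3→Z gives 2>0]
(A,Q,Y): not NE [P1→C gives 2>1]
(A,Q,Z): not NE [P1→C gives 5>3; P2→R gives 8>5]
(A,R,X): not NE [P2→Q gives 9>2; P3→Z gives 6>2]
(A,R,Y): not NE [P1→B gives 9>3; P2→Q gives 8>2; P3→Z gives 6>2]
(A,R,Z): not NE [P1→B gives 8>2]
(A,S,X): not NE [P1→C gives 7>3; P2→Q gives 9>0]
(A,S,Y): not NE [P1→B gives 9>7; P2→Q gives 8>5; P3→X gives 6>5]
(A,S,Z): not NE [P2→R gives 8>2; P3→X gives 6>2]
(B,P,X): not NE [P1→A gives 2>0]
(B,P,Y): not NE [P1→A gives 7>1]
(B,P,Z): not NE [P2→S gives 6>4; P3→Y gives 6>3]
(B,Q,X): not NE [P2→P gives 7>5; P3→Z gives 8>3]
(B,Q,Y): not NE [P1→C gives 2>0; P2→S gives 5>3; P3→Z gives 8>5]
(B,Q,Z): not NE [P1→C gives 5>4; P2→S gives 6>3]
(B,R,X): not NE [P1→A gives 6>1; P2→P gives 7>2]
(B,R,Y): not NE [P2→S gives 5>2; P3→X gives 8>1]
(B,R,Z): not NE [P2→S gives 6>5; P3→X gives 8>4]
(B,S,X): not NE [P1→C gives 7>4; P2→P gives 7>5; P3→Y gives 4>3]
(B,S,Y): NE
(B,S,Z): not NE [P1→A gives 9>3; P3→Y gives 4>3]
(C,P,X): not NE [P1→A gives 2>0; P2→S gives 9>0]
(C,P,Y): not NE [P1→A gives 7>1; P2→Q gives 5>4; P3→X gives 7>3]
(C,P,Z): not NE [P1→B gives 9>8; P2→R gives 8>4; P3→X gives 7>6]
(C,Q,X): not NE [P1→B gives 9>6; P2→S gives 9>8]
(C,Q,Y): not NE [P3→X gives 7>3]
(C,Q,Z): not NE [P3→X gives 7>6]
(C,R,X): not NE [P1→A gives 6>2; P2→S gives 9>8; P3→Y gives 8>4]
(C,R,Y): not NE [P1→B gives 9>7; P2→Q gives 5>0]
(C,R,Z): not NE [P1→B gives 8>7; P3→Y gives 8>4]
(C,S,X): NE
(C,S,Y): not NE [P1→B gives 9>3; P2→Q gives 5>0; P3→X gives 8>7]
(C,S,Z): not NE [P1→A gives 9>0; P2→R gives 8>3; P3→X gives 8>7]

Nash profiles: (B,S,Y), (C,S,X)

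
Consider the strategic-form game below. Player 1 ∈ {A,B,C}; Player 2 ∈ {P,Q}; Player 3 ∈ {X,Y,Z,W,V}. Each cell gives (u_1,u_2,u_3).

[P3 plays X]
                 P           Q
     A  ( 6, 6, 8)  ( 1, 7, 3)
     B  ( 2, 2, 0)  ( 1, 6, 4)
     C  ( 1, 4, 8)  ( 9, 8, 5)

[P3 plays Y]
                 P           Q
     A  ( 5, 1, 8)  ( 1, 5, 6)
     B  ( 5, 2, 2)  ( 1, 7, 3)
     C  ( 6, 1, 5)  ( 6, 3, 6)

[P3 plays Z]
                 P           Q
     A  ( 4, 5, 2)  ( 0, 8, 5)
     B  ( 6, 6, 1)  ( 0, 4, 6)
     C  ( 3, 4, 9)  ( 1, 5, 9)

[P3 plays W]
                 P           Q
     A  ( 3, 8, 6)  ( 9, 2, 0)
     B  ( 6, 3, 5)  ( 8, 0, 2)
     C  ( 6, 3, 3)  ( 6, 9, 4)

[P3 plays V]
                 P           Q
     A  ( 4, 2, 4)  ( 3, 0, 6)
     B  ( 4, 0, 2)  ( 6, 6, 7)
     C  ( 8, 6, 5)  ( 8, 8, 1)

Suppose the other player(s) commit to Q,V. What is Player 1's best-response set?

u_1(A vs Q,V) = 3
u_1(B vs Q,V) = 6
u_1(C vs Q,V) = 8
max payoff 8 at {C}

BR_1 = {C}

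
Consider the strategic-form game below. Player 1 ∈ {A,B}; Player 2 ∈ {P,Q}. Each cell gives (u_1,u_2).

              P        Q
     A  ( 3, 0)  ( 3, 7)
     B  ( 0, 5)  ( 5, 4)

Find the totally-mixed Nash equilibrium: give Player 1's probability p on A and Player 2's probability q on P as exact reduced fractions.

P1 mixes 1/8 on A; P2 mixes 2/5 on P

P1 indiff ⇒ q·3+(1-q)·3 = q·0+(1-q)·5 ⇒ q(3) = (1-q)(2) ⇒ q = 2/5
P2 indiff ⇒ p·0+(1-p)·5 = p·7+(1-p)·4 ⇒ p(-7) = (1-p)(-1) ⇒ p = 1/8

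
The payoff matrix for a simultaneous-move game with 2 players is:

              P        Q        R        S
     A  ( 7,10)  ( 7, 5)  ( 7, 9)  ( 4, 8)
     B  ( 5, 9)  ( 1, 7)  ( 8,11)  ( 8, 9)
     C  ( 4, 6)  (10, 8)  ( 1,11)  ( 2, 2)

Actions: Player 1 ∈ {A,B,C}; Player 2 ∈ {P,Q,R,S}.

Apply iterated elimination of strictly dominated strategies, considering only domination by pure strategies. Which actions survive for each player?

P2 drop Q (R beats it: A:9>5 B:11>7 C:11>8)
P1 drop C (A beats it: P:7>4 R:7>1 S:4>2)
P2 drop S (R beats it: A:9>8 B:11>9)
P1→{A,B} P2→{P,R}

Survivors P1:{A,B} P2:{P,R}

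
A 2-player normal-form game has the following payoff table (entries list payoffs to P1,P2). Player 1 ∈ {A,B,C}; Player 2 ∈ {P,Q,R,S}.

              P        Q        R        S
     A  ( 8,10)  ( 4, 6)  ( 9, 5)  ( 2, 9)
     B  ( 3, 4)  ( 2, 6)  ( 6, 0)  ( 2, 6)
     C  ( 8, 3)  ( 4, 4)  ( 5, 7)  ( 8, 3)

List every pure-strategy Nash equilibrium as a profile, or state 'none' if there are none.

PSNE = {(A,P)}

(A,P): NE
(A,Q): not NE [P2→P gives 10>6]
(A,R): not NE [P2→P gives 10>5]
(A,S): not NE [P1→C gives 8>2; P2→P gives 10>9]
(B,P): not NE [P1→C gives 8>3; P2→S gives 6>4]
(B,Q): not NE [P1→C gives 4>2]
(B,R): not NE [P1→A gives 9>6; P2→S gives 6>0]
(B,S): not NE [P1→C gives 8>2]
(C,P): not NE [P2→R gives 7>3]
(C,Q): not NE [P2→R gives 7>4]
(C,R): not NE [P1→A gives 9>5]
(C,S): not NE [P2→R gives 7>3]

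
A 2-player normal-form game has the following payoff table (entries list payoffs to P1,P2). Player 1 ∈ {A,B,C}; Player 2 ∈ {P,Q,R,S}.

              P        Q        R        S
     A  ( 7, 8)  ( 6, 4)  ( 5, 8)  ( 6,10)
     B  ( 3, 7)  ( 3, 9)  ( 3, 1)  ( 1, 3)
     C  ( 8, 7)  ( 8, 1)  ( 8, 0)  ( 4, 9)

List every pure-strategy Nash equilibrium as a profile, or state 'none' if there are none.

NE set: (A,S)

(A,P): not NE [P1→C gives 8>7; P2→S gives 10>8]
(A,Q): not NE [P1→C gives 8>6; P2→S gives 10>4]
(A,R): not NE [P1→C gives 8>5; P2→S gives 10>8]
(A,S): NE
(B,P): not NE [P1→C gives 8>3; P2→Q gives 9>7]
(B,Q): not NE [P1→C gives 8>3]
(B,R): not NE [P1→C gives 8>3; P2→Q gives 9>1]
(B,S): not NE [P1→A gives 6>1; P2→Q gives 9>3]
(C,P): not NE [P2→S gives 9>7]
(C,Q): not NE [P2→S gives 9>1]
(C,R): not NE [P2→S gives 9>0]
(C,S): not NE [P1→A gives 6>4]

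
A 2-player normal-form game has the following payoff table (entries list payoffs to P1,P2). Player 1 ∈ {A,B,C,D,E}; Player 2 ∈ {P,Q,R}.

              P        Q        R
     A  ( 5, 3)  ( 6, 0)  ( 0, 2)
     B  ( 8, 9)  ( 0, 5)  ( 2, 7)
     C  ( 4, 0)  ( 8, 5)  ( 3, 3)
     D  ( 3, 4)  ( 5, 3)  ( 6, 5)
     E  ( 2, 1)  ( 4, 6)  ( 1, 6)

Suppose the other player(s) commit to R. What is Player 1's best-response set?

argmax u_1 = {D}

u_1(A vs R) = 0
u_1(B vs R) = 2
u_1(C vs R) = 3
u_1(D vs R) = 6
u_1(E vs R) = 1
max payoff 6 at {D}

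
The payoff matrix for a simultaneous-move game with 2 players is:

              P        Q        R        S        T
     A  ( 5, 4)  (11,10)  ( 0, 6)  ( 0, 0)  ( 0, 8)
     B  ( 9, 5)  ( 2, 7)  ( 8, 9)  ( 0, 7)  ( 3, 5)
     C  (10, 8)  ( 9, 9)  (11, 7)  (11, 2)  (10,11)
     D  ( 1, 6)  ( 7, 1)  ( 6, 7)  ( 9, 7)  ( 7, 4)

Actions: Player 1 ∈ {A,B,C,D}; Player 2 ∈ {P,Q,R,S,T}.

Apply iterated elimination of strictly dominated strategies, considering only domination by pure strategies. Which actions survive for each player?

P1 drop B (C beats it: P:10>9 Q:9>2 R:11>8 S:11>0 T:10>3)
P1 drop D (C beats it: P:10>1 Q:9>7 R:11>6 S:11>9 T:10>7)
P2 drop P (Q beats it: A:10>4 C:9>8)
P2 drop R (Q beats it: A:10>6 C:9>7)
P2 drop S (Q beats it: A:10>0 C:9>2)
P1→{A,C} P2→{Q,T}

Survivors P1:{A,C} P2:{Q,T}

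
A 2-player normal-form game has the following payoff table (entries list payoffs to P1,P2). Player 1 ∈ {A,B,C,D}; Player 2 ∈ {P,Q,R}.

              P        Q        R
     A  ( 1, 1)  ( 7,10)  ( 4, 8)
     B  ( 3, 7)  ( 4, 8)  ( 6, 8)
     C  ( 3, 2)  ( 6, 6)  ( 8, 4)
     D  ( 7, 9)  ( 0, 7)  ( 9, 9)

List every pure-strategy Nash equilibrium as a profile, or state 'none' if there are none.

(A,P): not NE [P1→D gives 7>1; P2→Q gives 10>1]
(A,Q): NE
(A,R): not NE [P1→D gives 9>4; P2→Q gives 10>8]
(B,P): not NE [P1→D gives 7>3; P2→R gives 8>7]
(B,Q): not NE [P1→A gives 7>4]
(B,R): not NE [P1→D gives 9>6]
(C,P): not NE [P1→D gives 7>3; P2→Q gives 6>2]
(C,Q): not NE [P1→A gives 7>6]
(C,R): not NE [P1→D gives 9>8; P2→Q gives 6>4]
(D,P): NE
(D,Q): not NE [P1→A gives 7>0; P2→R gives 9>7]
(D,R): NE

NE set: (A,Q), (D,P), (D,R)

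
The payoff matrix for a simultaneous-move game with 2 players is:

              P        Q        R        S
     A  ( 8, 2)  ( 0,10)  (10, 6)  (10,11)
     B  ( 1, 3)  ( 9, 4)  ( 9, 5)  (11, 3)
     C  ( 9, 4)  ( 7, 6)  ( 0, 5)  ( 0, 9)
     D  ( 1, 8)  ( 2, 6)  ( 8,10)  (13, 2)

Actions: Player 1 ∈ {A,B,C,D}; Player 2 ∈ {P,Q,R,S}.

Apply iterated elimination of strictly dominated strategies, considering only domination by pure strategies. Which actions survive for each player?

P2 drop P (R beats it: A:6>2 B:5>3 C:5>4 D:10>8)
P1 drop C (B beats it: Q:9>7 R:9>0 S:11>0)
P1→{A,B,D} P2→{Q,R,S}

Survivors P1:{A,B,D} P2:{Q,R,S}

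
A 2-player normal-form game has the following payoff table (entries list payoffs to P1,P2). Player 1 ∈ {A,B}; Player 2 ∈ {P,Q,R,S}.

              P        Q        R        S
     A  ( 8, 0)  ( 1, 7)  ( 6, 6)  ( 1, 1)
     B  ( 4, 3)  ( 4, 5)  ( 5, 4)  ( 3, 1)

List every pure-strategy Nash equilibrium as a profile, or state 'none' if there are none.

(A,P): not NE [P2→Q gives 7>0]
(A,Q): not NE [P1→B gives 4>1]
(A,R): not NE [P2→Q gives 7>6]
(A,S): not NE [P1→B gives 3>1; P2→Q gives 7>1]
(B,P): not NE [P1→A gives 8>4; P2→Q gives 5>3]
(B,Q): NE
(B,R): not NE [P1→A gives 6>5; P2→Q gives 5>4]
(B,S): not NE [P2→Q gives 5>1]

PSNE = {(B,Q)}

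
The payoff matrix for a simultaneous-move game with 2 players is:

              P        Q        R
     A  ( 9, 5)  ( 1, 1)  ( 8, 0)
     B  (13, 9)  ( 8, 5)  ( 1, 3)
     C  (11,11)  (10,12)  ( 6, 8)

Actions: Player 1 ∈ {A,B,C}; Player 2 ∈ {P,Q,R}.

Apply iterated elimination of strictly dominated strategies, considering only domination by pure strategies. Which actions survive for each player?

Remaining: P1:{B,C} P2:{P,Q}

P2 drop R (P beats it: A:5>0 B:9>3 C:11>8)
P1 drop A (B beats it: P:13>9 Q:8>1)
P1→{B,C} P2→{P,Q}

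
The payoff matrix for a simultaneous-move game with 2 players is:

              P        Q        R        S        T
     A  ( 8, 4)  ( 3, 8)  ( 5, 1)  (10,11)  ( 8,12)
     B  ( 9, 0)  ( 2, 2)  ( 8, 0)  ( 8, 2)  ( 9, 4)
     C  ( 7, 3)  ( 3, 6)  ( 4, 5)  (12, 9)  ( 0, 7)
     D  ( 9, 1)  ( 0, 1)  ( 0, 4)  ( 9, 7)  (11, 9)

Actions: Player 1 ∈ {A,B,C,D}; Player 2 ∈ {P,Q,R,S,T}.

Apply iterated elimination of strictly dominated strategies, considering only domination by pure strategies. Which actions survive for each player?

Survivors P1:{A,C,D} P2:{S,T}

P2 drop P (S beats it: A:11>4 B:2>0 C:9>3 D:7>1)
P2 drop Q (T beats it: A:12>8 B:4>2 C:7>6 D:9>1)
P2 drop R (S beats it: A:11>1 B:2>0 C:9>5 D:7>4)
P1 drop B (D beats it: S:9>8 T:11>9)
P1→{A,C,D} P2→{S,T}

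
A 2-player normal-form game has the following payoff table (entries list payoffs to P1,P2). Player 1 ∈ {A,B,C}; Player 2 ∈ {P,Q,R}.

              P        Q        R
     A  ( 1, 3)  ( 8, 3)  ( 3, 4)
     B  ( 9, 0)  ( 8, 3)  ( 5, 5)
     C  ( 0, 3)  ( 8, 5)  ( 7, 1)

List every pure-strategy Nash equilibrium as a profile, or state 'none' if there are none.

(A,P): not NE [P1→B gives 9>1; P2→R gives 4>3]
(A,Q): not NE [P2→R gives 4>3]
(A,R): not NE [P1→C gives 7>3]
(B,P): not NE [P2→R gives 5>0]
(B,Q): not NE [P2→R gives 5>3]
(B,R): not NE [P1→C gives 7>5]
(C,P): not NE [P1→B gives 9>0; P2→Q gives 5>3]
(C,Q): NE
(C,R): not NE [P2→Q gives 5>1]

Nash profiles: (C,Q)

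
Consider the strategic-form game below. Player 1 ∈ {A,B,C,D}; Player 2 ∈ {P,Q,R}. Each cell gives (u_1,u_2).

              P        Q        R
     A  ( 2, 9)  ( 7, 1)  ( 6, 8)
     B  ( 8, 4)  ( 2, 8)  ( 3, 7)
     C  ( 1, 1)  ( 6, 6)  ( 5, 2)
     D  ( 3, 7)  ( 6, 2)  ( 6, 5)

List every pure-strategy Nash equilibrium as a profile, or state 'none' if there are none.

Equilibria: none

(A,P): not NE [P1→B gives 8>2]
(A,Q): not NE [P2→P gives 9>1]
(A,R): not NE [P2→P gives 9>8]
(B,P): not NE [P2→Q gives 8>4]
(B,Q): not NE [P1→A gives 7>2]
(B,R): not NE [P1→D gives 6>3; P2→Q gives 8>7]
(C,P): not NE [P1→B gives 8>1; P2→Q gives 6>1]
(C,Q): not NE [P1→A gives 7>6]
(C,R): not NE [P1→D gives 6>5; P2→Q gives 6>2]
(D,P): not NE [P1→B gives 8>3]
(D,Q): not NE [P1→A gives 7>6; P2→P gives 7>2]
(D,R): not NE [P2→P gives 7>5]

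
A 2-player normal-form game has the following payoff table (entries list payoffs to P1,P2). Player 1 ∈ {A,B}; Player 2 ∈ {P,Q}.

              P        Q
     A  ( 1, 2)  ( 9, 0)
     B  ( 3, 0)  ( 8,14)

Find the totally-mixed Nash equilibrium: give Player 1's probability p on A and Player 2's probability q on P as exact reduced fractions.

P1 indiff ⇒ q·1+(1-q)·9 = q·3+(1-q)·8 ⇒ q(-2) = (1-q)(-1) ⇒ q = 1/3
P2 indiff ⇒ p·2+(1-p)·0 = p·0+(1-p)·14 ⇒ p(2) = (1-p)(14) ⇒ p = 7/8

P1 mixes 7/8 on A; P2 mixes 1/3 on P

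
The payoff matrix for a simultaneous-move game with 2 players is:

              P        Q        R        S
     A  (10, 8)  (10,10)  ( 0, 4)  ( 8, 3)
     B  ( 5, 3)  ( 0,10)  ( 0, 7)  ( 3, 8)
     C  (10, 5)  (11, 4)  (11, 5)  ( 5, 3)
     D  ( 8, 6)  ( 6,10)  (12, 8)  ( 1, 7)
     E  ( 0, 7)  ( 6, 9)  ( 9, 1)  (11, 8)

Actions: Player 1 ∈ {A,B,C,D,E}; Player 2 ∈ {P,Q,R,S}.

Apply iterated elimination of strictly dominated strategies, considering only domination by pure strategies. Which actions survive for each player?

P1 drop B (C beats it: P:10>5 Q:11>0 R:11>0 S:5>3)
P2 drop S (Q beats it: A:10>3 C:4>3 D:10>7 E:9>8)
P1 drop E (C beats it: P:10>0 Q:11>6 R:11>9)
P1→{A,C,D} P2→{P,Q,R}

Survivors P1:{A,C,D} P2:{P,Q,R}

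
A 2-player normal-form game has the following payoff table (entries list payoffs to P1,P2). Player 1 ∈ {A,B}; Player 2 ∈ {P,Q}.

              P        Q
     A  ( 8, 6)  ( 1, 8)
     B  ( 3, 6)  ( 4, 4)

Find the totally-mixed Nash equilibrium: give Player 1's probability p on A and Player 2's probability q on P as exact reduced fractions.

P1 indiff ⇒ q·8+(1-q)·1 = q·3+(1-q)·4 ⇒ q(5) = (1-q)(3) ⇒ q = 3/8
P2 indiff ⇒ p·6+(1-p)·6 = p·8+(1-p)·4 ⇒ p(-2) = (1-p)(-2) ⇒ p = 1/2

P1 mixes 1/2 on A; P2 mixes 3/8 on P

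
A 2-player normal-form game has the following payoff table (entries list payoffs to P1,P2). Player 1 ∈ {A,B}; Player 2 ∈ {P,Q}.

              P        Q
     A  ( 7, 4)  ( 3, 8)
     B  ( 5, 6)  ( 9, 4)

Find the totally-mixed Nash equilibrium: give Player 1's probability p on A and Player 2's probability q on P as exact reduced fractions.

(p,q) = (1/3, 3/4)

P1 indiff ⇒ q·7+(1-q)·3 = q·5+(1-q)·9 ⇒ q(2) = (1-q)(6) ⇒ q = 3/4
P2 indiff ⇒ p·4+(1-p)·6 = p·8+(1-p)·4 ⇒ p(-4) = (1-p)(-2) ⇒ p = 1/3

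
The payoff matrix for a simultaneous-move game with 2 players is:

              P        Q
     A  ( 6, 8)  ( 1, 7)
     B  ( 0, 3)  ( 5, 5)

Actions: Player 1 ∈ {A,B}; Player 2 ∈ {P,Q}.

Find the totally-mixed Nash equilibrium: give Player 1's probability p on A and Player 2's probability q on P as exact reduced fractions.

P1 mixes 2/3 on A; P2 mixes 2/5 on P

P1 indiff ⇒ q·6+(1-q)·1 = q·0+(1-q)·5 ⇒ q(6) = (1-q)(4) ⇒ q = 2/5
P2 indiff ⇒ p·8+(1-p)·3 = p·7+(1-p)·5 ⇒ p(1) = (1-p)(2) ⇒ p = 2/3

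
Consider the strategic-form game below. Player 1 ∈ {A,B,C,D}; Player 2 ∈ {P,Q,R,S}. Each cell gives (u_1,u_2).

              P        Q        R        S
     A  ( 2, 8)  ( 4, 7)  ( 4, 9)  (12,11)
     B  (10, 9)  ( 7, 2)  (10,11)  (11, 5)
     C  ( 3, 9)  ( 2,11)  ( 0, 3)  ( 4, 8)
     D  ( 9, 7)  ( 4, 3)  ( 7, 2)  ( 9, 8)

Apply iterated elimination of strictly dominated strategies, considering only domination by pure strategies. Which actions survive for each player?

P1 drop C (B beats it: P:10>3 Q:7>2 R:10>0 S:11>4)
P1 drop D (B beats it: P:10>9 Q:7>4 R:10>7 S:11>9)
P2 drop P (R beats it: A:9>8 B:11>9)
P2 drop Q (R beats it: A:9>7 B:11>2)
P1→{A,B} P2→{R,S}

Survivors P1:{A,B} P2:{R,S}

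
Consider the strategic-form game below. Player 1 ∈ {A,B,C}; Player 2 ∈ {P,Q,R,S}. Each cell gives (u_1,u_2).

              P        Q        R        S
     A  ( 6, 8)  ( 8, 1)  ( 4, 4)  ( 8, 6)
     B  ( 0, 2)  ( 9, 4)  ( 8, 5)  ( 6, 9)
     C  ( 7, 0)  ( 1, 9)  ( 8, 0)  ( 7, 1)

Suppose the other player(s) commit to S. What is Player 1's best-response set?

BR_1 = {A}

u_1(A vs S) = 8
u_1(B vs S) = 6
u_1(C vs S) = 7
max payoff 8 at {A}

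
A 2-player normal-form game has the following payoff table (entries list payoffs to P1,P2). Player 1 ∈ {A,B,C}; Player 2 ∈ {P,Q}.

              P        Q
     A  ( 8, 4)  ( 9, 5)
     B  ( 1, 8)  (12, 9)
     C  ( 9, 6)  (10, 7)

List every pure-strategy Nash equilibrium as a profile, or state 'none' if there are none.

(A,P): not NE [P1→C gives 9>8; P2→Q gives 5>4]
(A,Q): not NE [P1→B gives 12>9]
(B,P): not NE [P1→C gives 9>1; P2→Q gives 9>8]
(B,Q): NE
(C,P): not NE [P2→Q gives 7>6]
(C,Q): not NE [P1→B gives 12>10]

PSNE = {(B,Q)}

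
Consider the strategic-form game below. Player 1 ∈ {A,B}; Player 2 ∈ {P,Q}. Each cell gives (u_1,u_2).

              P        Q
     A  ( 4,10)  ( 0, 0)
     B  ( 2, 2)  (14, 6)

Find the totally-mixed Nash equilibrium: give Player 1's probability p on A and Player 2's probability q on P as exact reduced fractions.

P1 indiff ⇒ q·4+(1-q)·0 = q·2+(1-q)·14 ⇒ q(2) = (1-q)(14) ⇒ q = 7/8
P2 indiff ⇒ p·10+(1-p)·2 = p·0+(1-p)·6 ⇒ p(10) = (1-p)(4) ⇒ p = 2/7

P1 mixes 2/7 on A; P2 mixes 7/8 on P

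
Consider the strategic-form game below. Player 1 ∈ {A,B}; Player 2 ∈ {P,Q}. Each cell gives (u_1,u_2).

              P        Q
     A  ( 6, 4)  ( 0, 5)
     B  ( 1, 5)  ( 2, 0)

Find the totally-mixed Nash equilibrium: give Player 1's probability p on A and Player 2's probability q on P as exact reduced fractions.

(p,q) = (5/6, 2/7)

P1 indiff ⇒ q·6+(1-q)·0 = q·1+(1-q)·2 ⇒ q(5) = (1-q)(2) ⇒ q = 2/7
P2 indiff ⇒ p·4+(1-p)·5 = p·5+(1-p)·0 ⇒ p(-1) = (1-p)(-5) ⇒ p = 5/6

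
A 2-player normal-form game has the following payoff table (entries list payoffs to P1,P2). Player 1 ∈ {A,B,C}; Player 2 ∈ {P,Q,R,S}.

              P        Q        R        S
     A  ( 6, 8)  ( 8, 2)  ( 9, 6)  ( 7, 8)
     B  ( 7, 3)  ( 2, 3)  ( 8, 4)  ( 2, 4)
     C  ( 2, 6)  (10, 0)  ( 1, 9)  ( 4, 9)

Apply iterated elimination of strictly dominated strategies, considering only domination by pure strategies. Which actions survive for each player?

Survivors P1:{A,B} P2:{P,R,S}

P2 drop Q (R beats it: A:6>2 B:4>3 C:9>0)
P1 drop C (A beats it: P:6>2 R:9>1 S:7>4)
P1→{A,B} P2→{P,R,S}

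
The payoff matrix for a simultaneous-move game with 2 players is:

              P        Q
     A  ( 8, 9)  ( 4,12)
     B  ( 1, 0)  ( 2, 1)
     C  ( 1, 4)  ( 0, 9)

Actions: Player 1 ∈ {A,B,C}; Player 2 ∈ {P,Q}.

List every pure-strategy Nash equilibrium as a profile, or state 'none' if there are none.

(A,P): not NE [P2→Q gives 12>9]
(A,Q): NE
(B,P): not NE [P1→A gives 8>1; P2→Q gives 1>0]
(B,Q): not NE [P1→A gives 4>2]
(C,P): not NE [P1→A gives 8>1; P2→Q gives 9>4]
(C,Q): not NE [P1→A gives 4>0]

NE set: (A,Q)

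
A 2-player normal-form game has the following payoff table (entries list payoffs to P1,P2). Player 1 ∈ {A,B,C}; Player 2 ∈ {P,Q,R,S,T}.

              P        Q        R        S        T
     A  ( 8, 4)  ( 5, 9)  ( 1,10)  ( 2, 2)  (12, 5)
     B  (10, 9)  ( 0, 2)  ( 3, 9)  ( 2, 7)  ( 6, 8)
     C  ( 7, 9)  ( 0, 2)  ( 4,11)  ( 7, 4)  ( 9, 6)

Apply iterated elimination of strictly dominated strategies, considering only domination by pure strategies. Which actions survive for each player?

P2 drop Q (R beats it: A:10>9 B:9>2 C:11>2)
P2 drop S (P beats it: A:4>2 B:9>7 C:9>4)
P2 drop T (R beats it: A:10>5 B:9>8 C:11>6)
P1 drop A (B beats it: P:10>8 R:3>1)
P1→{B,C} P2→{P,R}

Survivors P1:{B,C} P2:{P,R}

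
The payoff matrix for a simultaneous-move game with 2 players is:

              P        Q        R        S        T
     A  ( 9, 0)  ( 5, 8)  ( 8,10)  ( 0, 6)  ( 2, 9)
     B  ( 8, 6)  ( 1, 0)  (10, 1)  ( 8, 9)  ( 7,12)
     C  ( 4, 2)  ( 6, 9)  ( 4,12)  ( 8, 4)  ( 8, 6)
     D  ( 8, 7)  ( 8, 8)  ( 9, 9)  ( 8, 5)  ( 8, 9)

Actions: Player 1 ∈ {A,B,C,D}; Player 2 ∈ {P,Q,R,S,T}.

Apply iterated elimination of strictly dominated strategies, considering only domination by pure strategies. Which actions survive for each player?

P2 drop P (T beats it: A:9>0 B:12>6 C:6>2 D:9>7)
P1 drop A (D beats it: Q:8>5 R:9>8 S:8>0 T:8>2)
P2 drop Q (R beats it: B:1>0 C:12>9 D:9>8)
P2 drop S (T beats it: B:12>9 C:6>4 D:9>5)
P1→{B,C,D} P2→{R,T}

Remaining: P1:{B,C,D} P2:{R,T}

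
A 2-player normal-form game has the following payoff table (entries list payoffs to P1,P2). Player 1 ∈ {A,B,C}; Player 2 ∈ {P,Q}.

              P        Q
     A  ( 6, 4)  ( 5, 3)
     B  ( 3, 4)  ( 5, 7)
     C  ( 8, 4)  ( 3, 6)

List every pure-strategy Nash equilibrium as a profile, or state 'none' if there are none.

(A,P): not NE [P1→C gives 8>6]
(A,Q): not NE [P2→P gives 4>3]
(B,P): not NE [P1→C gives 8>3; P2→Q gives 7>4]
(B,Q): NE
(C,P): not NE [P2→Q gives 6>4]
(C,Q): not NE [P1→B gives 5>3]

NE set: (B,Q)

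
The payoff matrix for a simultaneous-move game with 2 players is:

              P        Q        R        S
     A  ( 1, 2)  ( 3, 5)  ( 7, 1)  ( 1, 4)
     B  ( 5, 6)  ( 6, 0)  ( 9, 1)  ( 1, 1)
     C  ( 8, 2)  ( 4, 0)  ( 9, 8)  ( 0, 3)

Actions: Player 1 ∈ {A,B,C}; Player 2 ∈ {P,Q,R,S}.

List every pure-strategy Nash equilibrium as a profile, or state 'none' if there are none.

(A,P): not NE [P1→C gives 8>1; P2→Q gives 5>2]
(A,Q): not NE [P1→B gives 6>3]
(A,R): not NE [P1→C gives 9>7; P2→Q gives 5>1]
(A,S): not NE [P2→Q gives 5>4]
(B,P): not NE [P1→C gives 8>5]
(B,Q): not NE [P2→P gives 6>0]
(B,R): not NE [P2→P gives 6>1]
(B,S): not NE [P2→P gives 6>1]
(C,P): not NE [P2→R gives 8>2]
(C,Q): not NE [P1→B gives 6>4; P2→R gives 8>0]
(C,R): NE
(C,S): not NE [P1→B gives 1>0; P2→R gives 8>3]

NE set: (C,R)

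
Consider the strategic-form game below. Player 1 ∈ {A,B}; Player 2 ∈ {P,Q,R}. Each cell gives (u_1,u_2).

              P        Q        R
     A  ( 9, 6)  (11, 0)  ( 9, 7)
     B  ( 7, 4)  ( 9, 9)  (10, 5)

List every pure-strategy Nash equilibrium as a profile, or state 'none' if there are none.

PSNE: ∅

(A,P): not NE [P2→R gives 7>6]
(A,Q): not NE [P2→R gives 7>0]
(A,R): not NE [P1→B gives 10>9]
(B,P): not NE [P1→A gives 9>7; P2→Q gives 9>4]
(B,Q): not NE [P1→A gives 11>9]
(B,R): not NE [P2→Q gives 9>5]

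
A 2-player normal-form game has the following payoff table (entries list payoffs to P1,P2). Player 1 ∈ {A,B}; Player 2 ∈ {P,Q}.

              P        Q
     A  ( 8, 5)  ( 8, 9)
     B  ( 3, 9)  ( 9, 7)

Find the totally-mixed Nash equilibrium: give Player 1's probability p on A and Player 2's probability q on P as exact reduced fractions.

P1 indiff ⇒ q·8+(1-q)·8 = q·3+(1-q)·9 ⇒ q(5) = (1-q)(1) ⇒ q = 1/6
P2 indiff ⇒ p·5+(1-p)·9 = p·9+(1-p)·7 ⇒ p(-4) = (1-p)(-2) ⇒ p = 1/3

p=1/3, q=1/6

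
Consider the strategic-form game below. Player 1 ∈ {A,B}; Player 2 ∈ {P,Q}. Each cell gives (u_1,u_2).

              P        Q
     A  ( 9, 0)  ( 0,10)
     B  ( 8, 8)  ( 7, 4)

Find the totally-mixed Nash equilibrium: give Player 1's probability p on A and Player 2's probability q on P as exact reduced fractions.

P1 mixes 2/7 on A; P2 mixes 7/8 on P

P1 indiff ⇒ q·9+(1-q)·0 = q·8+(1-q)·7 ⇒ q(1) = (1-q)(7) ⇒ q = 7/8
P2 indiff ⇒ p·0+(1-p)·8 = p·10+(1-p)·4 ⇒ p(-10) = (1-p)(-4) ⇒ p = 2/7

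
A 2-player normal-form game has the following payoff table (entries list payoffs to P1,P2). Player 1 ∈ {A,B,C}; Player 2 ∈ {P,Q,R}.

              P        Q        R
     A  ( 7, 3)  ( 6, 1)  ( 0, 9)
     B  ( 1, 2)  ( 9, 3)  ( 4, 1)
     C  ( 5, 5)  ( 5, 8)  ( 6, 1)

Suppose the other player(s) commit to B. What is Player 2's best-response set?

u_2(P vs B) = 2
u_2(Q vs B) = 3
u_2(R vs B) = 1
max payoff 3 at {Q}

argmax u_2 = {Q}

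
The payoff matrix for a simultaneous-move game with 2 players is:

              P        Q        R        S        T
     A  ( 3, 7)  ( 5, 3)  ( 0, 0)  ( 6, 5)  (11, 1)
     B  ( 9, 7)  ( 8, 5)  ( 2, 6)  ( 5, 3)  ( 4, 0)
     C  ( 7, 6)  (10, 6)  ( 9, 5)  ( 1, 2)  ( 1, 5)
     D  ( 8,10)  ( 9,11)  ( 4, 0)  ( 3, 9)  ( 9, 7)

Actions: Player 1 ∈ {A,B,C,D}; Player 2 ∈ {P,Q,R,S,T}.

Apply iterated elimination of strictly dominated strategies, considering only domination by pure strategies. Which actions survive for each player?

IESDS → P1:{B,C,D} P2:{P,Q}

P2 drop R (P beats it: A:7>0 B:7>6 C:6>5 D:10>0)
P2 drop S (P beats it: A:7>5 B:7>3 C:6>2 D:10>9)
P2 drop T (P beats it: A:7>1 B:7>0 C:6>5 D:10>7)
P1 drop A (B beats it: P:9>3 Q:8>5)
P1→{B,C,D} P2→{P,Q}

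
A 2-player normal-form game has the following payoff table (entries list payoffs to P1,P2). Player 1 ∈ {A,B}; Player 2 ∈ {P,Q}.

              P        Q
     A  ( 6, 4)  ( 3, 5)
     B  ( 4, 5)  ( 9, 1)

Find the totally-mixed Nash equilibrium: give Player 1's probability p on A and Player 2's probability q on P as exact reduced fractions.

P1 indiff ⇒ q·6+(1-q)·3 = q·4+(1-q)·9 ⇒ q(2) = (1-q)(6) ⇒ q = 3/4
P2 indiff ⇒ p·4+(1-p)·5 = p·5+(1-p)·1 ⇒ p(-1) = (1-p)(-4) ⇒ p = 4/5

P1 mixes 4/5 on A; P2 mixes 3/4 on P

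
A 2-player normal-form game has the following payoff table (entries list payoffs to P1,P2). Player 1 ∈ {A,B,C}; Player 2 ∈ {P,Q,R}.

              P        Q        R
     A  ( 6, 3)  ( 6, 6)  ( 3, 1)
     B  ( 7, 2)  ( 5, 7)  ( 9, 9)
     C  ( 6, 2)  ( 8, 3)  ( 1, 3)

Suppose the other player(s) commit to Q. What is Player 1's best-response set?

BR_1 = {C}

u_1(A vs Q) = 6
u_1(B vs Q) = 5
u_1(C vs Q) = 8
max payoff 8 at {C}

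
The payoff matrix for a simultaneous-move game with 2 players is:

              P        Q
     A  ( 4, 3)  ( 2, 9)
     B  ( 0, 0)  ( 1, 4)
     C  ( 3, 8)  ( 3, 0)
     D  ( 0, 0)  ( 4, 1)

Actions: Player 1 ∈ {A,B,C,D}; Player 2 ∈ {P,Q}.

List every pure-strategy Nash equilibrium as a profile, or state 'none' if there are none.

Nash profiles: (D,Q)

(A,P): not NE [P2→Q gives 9>3]
(A,Q): not NE [P1→D gives 4>2]
(B,P): not NE [P1→A gives 4>0; P2→Q gives 4>0]
(B,Q): not NE [P1→D gives 4>1]
(C,P): not NE [P1→A gives 4>3]
(C,Q): not NE [P1→D gives 4>3; P2→P gives 8>0]
(D,P): not NE [P1→A gives 4>0; P2→Q gives 1>0]
(D,Q): NE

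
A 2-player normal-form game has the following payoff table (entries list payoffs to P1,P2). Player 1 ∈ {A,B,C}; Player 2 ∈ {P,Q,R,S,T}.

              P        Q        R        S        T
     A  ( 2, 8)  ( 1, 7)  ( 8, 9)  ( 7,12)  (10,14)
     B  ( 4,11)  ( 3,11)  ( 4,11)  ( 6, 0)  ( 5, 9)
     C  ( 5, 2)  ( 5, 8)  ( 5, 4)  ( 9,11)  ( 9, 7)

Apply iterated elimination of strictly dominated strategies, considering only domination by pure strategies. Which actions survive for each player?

Survivors P1:{A,C} P2:{S,T}

P1 drop B (C beats it: P:5>4 Q:5>3 R:5>4 S:9>6 T:9>5)
P2 drop P (R beats it: A:9>8 C:4>2)
P2 drop Q (S beats it: A:12>7 C:11>8)
P2 drop R (S beats it: A:12>9 C:11>4)
P1→{A,C} P2→{S,T}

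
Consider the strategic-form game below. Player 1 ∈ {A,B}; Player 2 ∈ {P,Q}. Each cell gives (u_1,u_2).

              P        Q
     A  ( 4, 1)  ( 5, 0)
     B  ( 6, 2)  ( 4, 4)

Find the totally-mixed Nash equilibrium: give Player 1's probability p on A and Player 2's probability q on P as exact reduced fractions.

P1 indiff ⇒ q·4+(1-q)·5 = q·6+(1-q)·4 ⇒ q(-2) = (1-q)(-1) ⇒ q = 1/3
P2 indiff ⇒ p·1+(1-p)·2 = p·0+(1-p)·4 ⇒ p(1) = (1-p)(2) ⇒ p = 2/3

P1 mixes 2/3 on A; P2 mixes 1/3 on P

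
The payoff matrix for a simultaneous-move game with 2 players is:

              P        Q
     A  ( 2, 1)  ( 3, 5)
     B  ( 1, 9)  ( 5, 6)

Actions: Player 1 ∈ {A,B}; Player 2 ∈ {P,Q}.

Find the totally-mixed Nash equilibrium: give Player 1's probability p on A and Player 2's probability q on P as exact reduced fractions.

P1 indiff ⇒ q·2+(1-q)·3 = q·1+(1-q)·5 ⇒ q(1) = (1-q)(2) ⇒ q = 2/3
P2 indiff ⇒ p·1+(1-p)·9 = p·5+(1-p)·6 ⇒ p(-4) = (1-p)(-3) ⇒ p = 3/7

P1 mixes 3/7 on A; P2 mixes 2/3 on P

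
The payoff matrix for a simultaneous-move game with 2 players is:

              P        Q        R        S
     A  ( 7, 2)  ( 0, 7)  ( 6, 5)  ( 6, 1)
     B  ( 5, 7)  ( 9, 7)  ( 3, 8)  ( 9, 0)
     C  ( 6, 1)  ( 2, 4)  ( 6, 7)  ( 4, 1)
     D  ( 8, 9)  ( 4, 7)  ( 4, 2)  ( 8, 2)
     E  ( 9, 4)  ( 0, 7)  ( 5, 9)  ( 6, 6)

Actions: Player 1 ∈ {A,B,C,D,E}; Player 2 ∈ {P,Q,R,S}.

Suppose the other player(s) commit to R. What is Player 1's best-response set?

u_1(A vs R) = 6
u_1(B vs R) = 3
u_1(C vs R) = 6
u_1(D vs R) = 4
u_1(E vs R) = 5
max payoff 6 at {A,C}

BR_1 = {A,C}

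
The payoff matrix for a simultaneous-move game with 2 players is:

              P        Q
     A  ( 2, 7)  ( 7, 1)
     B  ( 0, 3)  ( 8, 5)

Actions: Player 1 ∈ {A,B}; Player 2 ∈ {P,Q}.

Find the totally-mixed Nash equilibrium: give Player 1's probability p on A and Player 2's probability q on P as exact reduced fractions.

p=1/4, q=1/3

P1 indiff ⇒ q·2+(1-q)·7 = q·0+(1-q)·8 ⇒ q(2) = (1-q)(1) ⇒ q = 1/3
P2 indiff ⇒ p·7+(1-p)·3 = p·1+(1-p)·5 ⇒ p(6) = (1-p)(2) ⇒ p = 1/4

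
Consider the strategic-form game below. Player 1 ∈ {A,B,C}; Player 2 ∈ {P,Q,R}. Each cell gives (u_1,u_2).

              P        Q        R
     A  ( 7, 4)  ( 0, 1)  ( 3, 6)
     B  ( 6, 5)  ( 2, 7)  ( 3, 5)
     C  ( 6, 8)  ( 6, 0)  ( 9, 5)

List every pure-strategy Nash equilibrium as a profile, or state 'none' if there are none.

Equilibria: none

(A,P): not NE [P2→R gives 6>4]
(A,Q): not NE [P1→C gives 6>0; P2→R gives 6>1]
(A,R): not NE [P1→C gives 9>3]
(B,P): not NE [P1→A gives 7>6; P2→Q gives 7>5]
(B,Q): not NE [P1→C gives 6>2]
(B,R): not NE [P1→C gives 9>3; P2→Q gives 7>5]
(C,P): not NE [P1→A gives 7>6]
(C,Q): not NE [P2→P gives 8>0]
(C,R): not NE [P2→P gives 8>5]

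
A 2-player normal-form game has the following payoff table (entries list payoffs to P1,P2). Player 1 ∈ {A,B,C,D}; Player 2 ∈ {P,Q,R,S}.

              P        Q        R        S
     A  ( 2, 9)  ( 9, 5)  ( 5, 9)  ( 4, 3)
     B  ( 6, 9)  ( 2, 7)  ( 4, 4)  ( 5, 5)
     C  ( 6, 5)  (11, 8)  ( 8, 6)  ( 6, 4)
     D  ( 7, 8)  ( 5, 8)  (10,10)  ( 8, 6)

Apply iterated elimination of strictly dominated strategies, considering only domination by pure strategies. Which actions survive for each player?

P1 drop A (C beats it: P:6>2 Q:11>9 R:8>5 S:6>4)
P1 drop B (D beats it: P:7>6 Q:5>2 R:10>4 S:8>5)
P2 drop P (R beats it: C:6>5 D:10>8)
P2 drop S (Q beats it: C:8>4 D:8>6)
P1→{C,D} P2→{Q,R}

IESDS → P1:{C,D} P2:{Q,R}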